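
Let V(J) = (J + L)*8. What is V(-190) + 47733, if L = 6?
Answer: 46261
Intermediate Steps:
V(J) = 48 + 8*J (V(J) = (J + 6)*8 = (6 + J)*8 = 48 + 8*J)
V(-190) + 47733 = (48 + 8*(-190)) + 47733 = (48 - 1520) + 47733 = -1472 + 47733 = 46261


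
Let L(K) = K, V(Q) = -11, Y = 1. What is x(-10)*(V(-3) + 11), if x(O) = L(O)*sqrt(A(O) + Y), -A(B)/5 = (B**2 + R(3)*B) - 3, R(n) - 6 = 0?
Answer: 0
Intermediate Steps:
R(n) = 6 (R(n) = 6 + 0 = 6)
A(B) = 15 - 30*B - 5*B**2 (A(B) = -5*((B**2 + 6*B) - 3) = -5*(-3 + B**2 + 6*B) = 15 - 30*B - 5*B**2)
x(O) = O*sqrt(16 - 30*O - 5*O**2) (x(O) = O*sqrt((15 - 30*O - 5*O**2) + 1) = O*sqrt(16 - 30*O - 5*O**2))
x(-10)*(V(-3) + 11) = (-10*sqrt(16 - 30*(-10) - 5*(-10)**2))*(-11 + 11) = -10*sqrt(16 + 300 - 5*100)*0 = -10*sqrt(16 + 300 - 500)*0 = -20*I*sqrt(46)*0 = 0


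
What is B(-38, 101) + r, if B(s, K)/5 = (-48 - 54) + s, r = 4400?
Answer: 3700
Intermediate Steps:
B(s, K) = -510 + 5*s (B(s, K) = 5*((-48 - 54) + s) = 5*(-102 + s) = -510 + 5*s)
B(-38, 101) + r = (-510 + 5*(-38)) + 4400 = (-510 - 190) + 4400 = -700 + 4400 = 3700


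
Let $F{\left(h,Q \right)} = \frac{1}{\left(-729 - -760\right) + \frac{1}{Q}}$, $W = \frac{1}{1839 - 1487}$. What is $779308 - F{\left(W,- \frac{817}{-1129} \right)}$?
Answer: $\frac{20617371631}{26456} \approx 7.7931 \cdot 10^{5}$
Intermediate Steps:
$W = \frac{1}{352} \approx 0.0028409$
$F{\left(h,Q \right)} = \frac{1}{31 + \frac{1}{Q}}$ ($F{\left(h,Q \right)} = \frac{1}{\left(-729 + 760\right) + \frac{1}{Q}} = \frac{1}{31 + \frac{1}{Q}}$)
$779308 - F{\left(W,- \frac{817}{-1129} \right)} = 779308 - \frac{\left(-817\right) \frac{1}{-1129}}{1 + 31 \left(- \frac{817}{-1129}\right)} = 779308 - \frac{\left(-817\right) \left(- \frac{1}{1129}\right)}{1 + 31 \left(\left(-817\right) \left(- \frac{1}{1129}\right)\right)} = 779308 - \frac{817}{1129 \left(1 + 31 \cdot \frac{817}{1129}\right)} = 779308 - \frac{817}{1129 \left(1 + \frac{25327}{1129}\right)} = 779308 - \frac{817}{1129 \cdot \frac{26456}{1129}} = 779308 - \frac{817}{1129} \cdot \frac{1129}{26456} = 779308 - \frac{817}{26456} = \frac{20617371631}{26456}$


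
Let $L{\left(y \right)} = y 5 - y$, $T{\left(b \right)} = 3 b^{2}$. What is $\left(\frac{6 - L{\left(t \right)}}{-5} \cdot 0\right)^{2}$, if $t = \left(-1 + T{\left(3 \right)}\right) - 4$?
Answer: $0$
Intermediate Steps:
$t = 22$ ($t = \left(-1 + 3 \cdot 3^{2}\right) - 4 = \left(-1 + 3 \cdot 9\right) - 4 = \left(-1 + 27\right) - 4 = 26 - 4 = 22$)
$L{\left(y \right)} = 4 y$ ($L{\left(y \right)} = 5 y - y = 4 y$)
$\left(\frac{6 - L{\left(t \right)}}{-5} \cdot 0\right)^{2} = \left(\frac{6 - 4 \cdot 22}{-5} \cdot 0\right)^{2} = \left(- \frac{6 - 88}{5} \cdot 0\right)^{2} = \left(\left(- \frac{1}{5}\right) \left(-82\right) 0\right)^{2} = \left(\frac{82}{5} \cdot 0\right)^{2} = 0^{2} = 0$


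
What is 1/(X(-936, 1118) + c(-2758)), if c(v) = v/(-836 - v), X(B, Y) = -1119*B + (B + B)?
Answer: 961/1004735653 ≈ 9.5647e-7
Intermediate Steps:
X(B, Y) = -1117*B (X(B, Y) = -1119*B + 2*B = -1117*B)
1/(X(-936, 1118) + c(-2758)) = 1/(-1117*(-936) - 1*(-2758)/(836 - 2758)) = 1/(1045512 - 1*(-2758)/(-1922)) = 1/(1045512 - 1*(-2758)*(-1/1922)) = 1/(1045512 - 1379/961) = 1/(1004735653/961) = 961/1004735653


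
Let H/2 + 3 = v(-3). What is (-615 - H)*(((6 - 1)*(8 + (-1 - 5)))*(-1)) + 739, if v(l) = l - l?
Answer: 6829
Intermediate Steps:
v(l) = 0
H = -6 (H = -6 + 2*0 = -6 + 0 = -6)
(-615 - H)*(((6 - 1)*(8 + (-1 - 5)))*(-1)) + 739 = (-615 - 1*(-6))*(((6 - 1)*(8 + (-1 - 5)))*(-1)) + 739 = (-615 + 6)*((5*(8 - 6))*(-1)) + 739 = -609*5*2*(-1) + 739 = -6090*(-1) + 739 = -609*(-10) + 739 = 6090 + 739 = 6829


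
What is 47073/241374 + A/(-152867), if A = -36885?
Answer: 5366329427/12299373086 ≈ 0.43631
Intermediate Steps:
47073/241374 + A/(-152867) = 47073/241374 - 36885/(-152867) = 47073*(1/241374) - 36885*(-1/152867) = 15691/80458 + 36885/152867 = 5366329427/12299373086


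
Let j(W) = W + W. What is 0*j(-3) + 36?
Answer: 36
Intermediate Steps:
j(W) = 2*W
0*j(-3) + 36 = 0*(2*(-3)) + 36 = 0*(-6) + 36 = 0 + 36 = 36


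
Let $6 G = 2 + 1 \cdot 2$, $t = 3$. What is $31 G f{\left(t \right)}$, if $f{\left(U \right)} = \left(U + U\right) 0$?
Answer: $0$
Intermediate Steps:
$G = \frac{2}{3}$ ($G = \frac{2 + 1 \cdot 2}{6} = \frac{2 + 2}{6} = \frac{1}{6} \cdot 4 = \frac{2}{3} \approx 0.66667$)
$f{\left(U \right)} = 0$ ($f{\left(U \right)} = 2 U 0 = 0$)
$31 G f{\left(t \right)} = 31 \cdot \frac{2}{3} \cdot 0 = \frac{62}{3} \cdot 0 = 0$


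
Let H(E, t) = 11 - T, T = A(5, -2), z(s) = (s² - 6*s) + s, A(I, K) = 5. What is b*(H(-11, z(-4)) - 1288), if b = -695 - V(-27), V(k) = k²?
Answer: 1825568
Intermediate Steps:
z(s) = s² - 5*s
T = 5
H(E, t) = 6 (H(E, t) = 11 - 1*5 = 11 - 5 = 6)
b = -1424 (b = -695 - 1*(-27)² = -695 - 1*729 = -695 - 729 = -1424)
b*(H(-11, z(-4)) - 1288) = -1424*(6 - 1288) = -1424*(-1282) = 1825568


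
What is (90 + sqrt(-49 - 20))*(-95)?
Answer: -8550 - 95*I*sqrt(69) ≈ -8550.0 - 789.13*I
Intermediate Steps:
(90 + sqrt(-49 - 20))*(-95) = (90 + sqrt(-69))*(-95) = (90 + I*sqrt(69))*(-95) = -8550 - 95*I*sqrt(69)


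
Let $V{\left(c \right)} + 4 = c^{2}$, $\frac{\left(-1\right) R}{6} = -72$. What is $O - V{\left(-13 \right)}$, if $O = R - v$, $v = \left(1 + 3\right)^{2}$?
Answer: $251$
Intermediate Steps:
$R = 432$ ($R = \left(-6\right) \left(-72\right) = 432$)
$v = 16$ ($v = 4^{2} = 16$)
$V{\left(c \right)} = -4 + c^{2}$
$O = 416$ ($O = 432 - 16 = 416$)
$O - V{\left(-13 \right)} = 416 - \left(-4 + \left(-13\right)^{2}\right) = 416 - \left(-4 + 169\right) = 416 - 165 = 251$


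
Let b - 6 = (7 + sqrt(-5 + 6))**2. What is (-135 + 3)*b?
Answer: -9240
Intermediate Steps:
b = 70 (b = 6 + (7 + sqrt(-5 + 6))**2 = 6 + (7 + sqrt(1))**2 = 6 + (7 + 1)**2 = 6 + 8**2 = 6 + 64 = 70)
(-135 + 3)*b = (-135 + 3)*70 = -132*70 = -9240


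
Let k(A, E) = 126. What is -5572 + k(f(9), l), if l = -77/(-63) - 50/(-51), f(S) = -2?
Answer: -5446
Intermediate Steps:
l = 337/153 (l = -77*(-1/63) - 50*(-1/51) = 11/9 + 50/51 = 337/153 ≈ 2.2026)
-5572 + k(f(9), l) = -5572 + 126 = -5446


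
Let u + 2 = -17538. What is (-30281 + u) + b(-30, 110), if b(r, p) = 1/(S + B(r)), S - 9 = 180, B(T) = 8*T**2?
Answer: -353349368/7389 ≈ -47821.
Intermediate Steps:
u = -17540 (u = -2 - 17538 = -17540)
S = 189 (S = 9 + 180 = 189)
b(r, p) = 1/(189 + 8*r**2)
(-30281 + u) + b(-30, 110) = (-30281 - 17540) + 1/(189 + 8*(-30)**2) = -47821 + 1/(189 + 8*900) = -47821 + 1/(189 + 7200) = -47821 + 1/7389 = -353349368/7389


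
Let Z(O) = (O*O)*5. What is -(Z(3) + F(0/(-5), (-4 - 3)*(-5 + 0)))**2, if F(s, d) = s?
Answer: -2025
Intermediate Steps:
Z(O) = 5*O**2 (Z(O) = O**2*5 = 5*O**2)
-(Z(3) + F(0/(-5), (-4 - 3)*(-5 + 0)))**2 = -(5*3**2 + 0/(-5))**2 = -(5*9 + 0*(-1/5))**2 = -(45 + 0)**2 = -1*45**2 = -1*2025 = -2025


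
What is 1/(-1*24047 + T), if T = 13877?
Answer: -1/10170 ≈ -9.8328e-5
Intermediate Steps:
1/(-1*24047 + T) = 1/(-1*24047 + 13877) = 1/(-24047 + 13877) = 1/(-10170) = -1/10170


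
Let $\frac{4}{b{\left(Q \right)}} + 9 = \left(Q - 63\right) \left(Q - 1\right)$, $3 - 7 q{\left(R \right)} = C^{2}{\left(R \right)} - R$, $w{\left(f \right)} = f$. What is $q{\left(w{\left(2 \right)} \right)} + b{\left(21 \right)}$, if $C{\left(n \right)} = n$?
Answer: $\frac{821}{5943} \approx 0.13815$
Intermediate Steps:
$q{\left(R \right)} = \frac{3}{7} - \frac{R^{2}}{7} + \frac{R}{7}$ ($q{\left(R \right)} = \frac{3}{7} - \frac{R^{2} - R}{7} = \frac{3}{7} - \left(- \frac{R}{7} + \frac{R^{2}}{7}\right) = \frac{3}{7} - \frac{R^{2}}{7} + \frac{R}{7}$)
$b{\left(Q \right)} = \frac{4}{-9 + \left(-1 + Q\right) \left(-63 + Q\right)}$ ($b{\left(Q \right)} = \frac{4}{-9 + \left(Q - 63\right) \left(Q - 1\right)} = \frac{4}{-9 + \left(-63 + Q\right) \left(-1 + Q\right)} = \frac{4}{-9 + \left(-1 + Q\right) \left(-63 + Q\right)}$)
$q{\left(w{\left(2 \right)} \right)} + b{\left(21 \right)} = \left(\frac{3}{7} - \frac{2^{2}}{7} + \frac{1}{7} \cdot 2\right) + \frac{4}{54 + 21^{2} - 1344} = \left(\frac{3}{7} - \frac{4}{7} + \frac{2}{7}\right) + \frac{4}{54 + 441 - 1344} = \left(\frac{3}{7} - \frac{4}{7} + \frac{2}{7}\right) + \frac{4}{-849} = \frac{1}{7} + 4 \left(- \frac{1}{849}\right) = \frac{1}{7} - \frac{4}{849} = \frac{821}{5943}$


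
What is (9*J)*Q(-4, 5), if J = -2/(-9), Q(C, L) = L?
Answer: 10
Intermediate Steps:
J = 2/9 (J = -2*(-⅑) = 2/9 ≈ 0.22222)
(9*J)*Q(-4, 5) = (9*(2/9))*5 = 2*5 = 10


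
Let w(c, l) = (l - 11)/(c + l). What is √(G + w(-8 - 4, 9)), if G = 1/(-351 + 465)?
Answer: √8778/114 ≈ 0.82185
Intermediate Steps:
w(c, l) = (-11 + l)/(c + l)
G = 1/114 ≈ 0.0087719
√(G + w(-8 - 4, 9)) = √(1/114 + (-11 + 9)/((-8 - 4) + 9)) = √(1/114 - 2/(-12 + 9)) = √(1/114 - 2/(-3)) = √(1/114 - ⅓*(-2)) = √(1/114 + ⅔) = √(77/114) = √8778/114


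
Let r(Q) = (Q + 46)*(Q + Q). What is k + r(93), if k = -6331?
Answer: 19523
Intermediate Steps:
r(Q) = 2*Q*(46 + Q) (r(Q) = (46 + Q)*(2*Q) = 2*Q*(46 + Q))
k + r(93) = -6331 + 2*93*(46 + 93) = -6331 + 2*93*139 = -6331 + 25854 = 19523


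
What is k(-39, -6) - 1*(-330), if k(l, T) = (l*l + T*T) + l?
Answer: 1848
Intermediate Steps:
k(l, T) = l + T² + l² (k(l, T) = (l² + T²) + l = (T² + l²) + l = l + T² + l²)
k(-39, -6) - 1*(-330) = (-39 + (-6)² + (-39)²) - 1*(-330) = (-39 + 36 + 1521) + 330 = 1518 + 330 = 1848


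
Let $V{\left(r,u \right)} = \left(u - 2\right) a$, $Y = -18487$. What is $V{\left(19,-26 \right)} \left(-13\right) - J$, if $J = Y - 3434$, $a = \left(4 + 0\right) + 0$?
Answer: $23377$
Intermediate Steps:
$a = 4$ ($a = 4 + 0 = 4$)
$V{\left(r,u \right)} = -8 + 4 u$ ($V{\left(r,u \right)} = \left(u - 2\right) 4 = \left(-2 + u\right) 4 = -8 + 4 u$)
$J = -21921$ ($J = -18487 - 3434 = -21921$)
$V{\left(19,-26 \right)} \left(-13\right) - J = \left(-8 + 4 \left(-26\right)\right) \left(-13\right) - -21921 = \left(-8 - 104\right) \left(-13\right) + 21921 = \left(-112\right) \left(-13\right) + 21921 = 1456 + 21921 = 23377$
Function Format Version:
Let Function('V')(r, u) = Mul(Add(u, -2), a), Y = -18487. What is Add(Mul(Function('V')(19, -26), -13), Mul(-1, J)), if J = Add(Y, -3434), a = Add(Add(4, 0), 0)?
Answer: 23377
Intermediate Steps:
a = 4 (a = Add(4, 0) = 4)
Function('V')(r, u) = Add(-8, Mul(4, u)) (Function('V')(r, u) = Mul(Add(u, -2), 4) = Mul(Add(-2, u), 4) = Add(-8, Mul(4, u)))
J = -21921 (J = Add(-18487, -3434) = -21921)
Add(Mul(Function('V')(19, -26), -13), Mul(-1, J)) = Add(Mul(Add(-8, Mul(4, -26)), -13), Mul(-1, -21921)) = Add(Mul(Add(-8, -104), -13), 21921) = Add(Mul(-112, -13), 21921) = Add(1456, 21921) = 23377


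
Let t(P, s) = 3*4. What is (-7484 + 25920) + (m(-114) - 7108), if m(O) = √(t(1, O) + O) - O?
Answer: 11442 + I*√102 ≈ 11442.0 + 10.1*I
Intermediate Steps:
t(P, s) = 12
m(O) = √(12 + O) - O
(-7484 + 25920) + (m(-114) - 7108) = (-7484 + 25920) + ((√(12 - 114) - 1*(-114)) - 7108) = 18436 + ((√(-102) + 114) - 7108) = 18436 + ((I*√102 + 114) - 7108) = 18436 + ((114 + I*√102) - 7108) = 18436 + (-6994 + I*√102) = 11442 + I*√102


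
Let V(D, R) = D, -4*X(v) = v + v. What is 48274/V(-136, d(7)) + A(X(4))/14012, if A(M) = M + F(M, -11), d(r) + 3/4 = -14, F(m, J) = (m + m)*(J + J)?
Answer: -84550449/238204 ≈ -354.95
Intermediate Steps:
F(m, J) = 4*J*m (F(m, J) = (2*m)*(2*J) = 4*J*m)
d(r) = -59/4 (d(r) = -¾ - 14 = -59/4)
X(v) = -v/2 (X(v) = -(v + v)/4 = -v/2)
A(M) = -43*M (A(M) = M + 4*(-11)*M = M - 44*M = -43*M)
48274/V(-136, d(7)) + A(X(4))/14012 = 48274/(-136) - (-43)*4/2/14012 = 48274*(-1/136) - 43*(-2)*(1/14012) = -24137/68 + 86*(1/14012) = -24137/68 + 43/7006 = -84550449/238204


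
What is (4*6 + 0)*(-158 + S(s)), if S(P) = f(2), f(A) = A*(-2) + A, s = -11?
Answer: -3840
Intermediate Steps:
f(A) = -A (f(A) = -2*A + A = -A)
S(P) = -2 (S(P) = -1*2 = -2)
(4*6 + 0)*(-158 + S(s)) = (4*6 + 0)*(-158 - 2) = (24 + 0)*(-160) = 24*(-160) = -3840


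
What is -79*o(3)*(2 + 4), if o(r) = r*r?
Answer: -4266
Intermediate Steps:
o(r) = r²
-79*o(3)*(2 + 4) = -79*3²*(2 + 4) = -711*6 = -79*54 = -4266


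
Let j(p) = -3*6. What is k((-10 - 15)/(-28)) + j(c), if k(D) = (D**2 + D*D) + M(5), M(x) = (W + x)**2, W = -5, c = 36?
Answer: -6431/392 ≈ -16.406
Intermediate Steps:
j(p) = -18
M(x) = (-5 + x)**2
k(D) = 2*D**2 (k(D) = (D**2 + D*D) + (-5 + 5)**2 = (D**2 + D**2) + 0**2 = 2*D**2 + 0 = 2*D**2)
k((-10 - 15)/(-28)) + j(c) = 2*((-10 - 15)/(-28))**2 - 18 = 2*(-25*(-1/28))**2 - 18 = 2*(25/28)**2 - 18 = 2*(625/784) - 18 = 625/392 - 18 = -6431/392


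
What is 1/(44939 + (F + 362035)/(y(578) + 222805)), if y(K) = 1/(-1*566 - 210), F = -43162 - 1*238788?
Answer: 172896679/7769866003541 ≈ 2.2252e-5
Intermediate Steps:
F = -281950 (F = -43162 - 238788 = -281950)
y(K) = -1/776 (y(K) = 1/(-566 - 210) = 1/(-776) = -1/776)
1/(44939 + (F + 362035)/(y(578) + 222805)) = 1/(44939 + (-281950 + 362035)/(-1/776 + 222805)) = 1/(44939 + 80085/(172896679/776)) = 1/(44939 + 80085*(776/172896679)) = 1/(44939 + 62145960/172896679) = 1/(7769866003541/172896679) = 172896679/7769866003541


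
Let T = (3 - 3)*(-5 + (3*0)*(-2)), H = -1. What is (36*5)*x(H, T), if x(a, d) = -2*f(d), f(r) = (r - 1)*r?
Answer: 0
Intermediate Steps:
T = 0 (T = 0*(-5 + 0*(-2)) = 0*(-5 + 0) = 0*(-5) = 0)
f(r) = r*(-1 + r) (f(r) = (-1 + r)*r = r*(-1 + r))
x(a, d) = -2*d*(-1 + d)
(36*5)*x(H, T) = (36*5)*(2*0*(1 - 1*0)) = 180*(2*0*(1 + 0)) = 180*(2*0*1) = 180*0 = 0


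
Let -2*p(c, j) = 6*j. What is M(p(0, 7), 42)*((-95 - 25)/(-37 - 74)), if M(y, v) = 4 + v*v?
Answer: 70720/37 ≈ 1911.4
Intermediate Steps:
p(c, j) = -3*j
M(y, v) = 4 + v²
M(p(0, 7), 42)*((-95 - 25)/(-37 - 74)) = (4 + 42²)*((-95 - 25)/(-37 - 74)) = (4 + 1764)*(-120/(-111)) = 1768*(-120*(-1/111)) = 1768*(40/37) = 70720/37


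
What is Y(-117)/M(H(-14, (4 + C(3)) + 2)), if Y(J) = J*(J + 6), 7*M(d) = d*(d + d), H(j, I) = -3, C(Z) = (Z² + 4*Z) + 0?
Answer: 10101/2 ≈ 5050.5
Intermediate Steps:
C(Z) = Z² + 4*Z
M(d) = 2*d²/7 (M(d) = (d*(d + d))/7 = (d*(2*d))/7 = (2*d²)/7 = 2*d²/7)
Y(J) = J*(6 + J)
Y(-117)/M(H(-14, (4 + C(3)) + 2)) = (-117*(6 - 117))/(((2/7)*(-3)²)) = (-117*(-111))/(((2/7)*9)) = 12987/(18/7) = 12987*(7/18) = 10101/2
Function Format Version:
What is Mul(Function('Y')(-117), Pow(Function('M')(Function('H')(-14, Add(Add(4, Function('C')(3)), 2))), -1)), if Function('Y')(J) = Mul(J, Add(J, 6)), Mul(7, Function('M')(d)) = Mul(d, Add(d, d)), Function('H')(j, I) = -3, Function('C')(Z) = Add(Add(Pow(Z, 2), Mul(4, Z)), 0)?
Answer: Rational(10101, 2) ≈ 5050.5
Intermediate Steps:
Function('C')(Z) = Add(Pow(Z, 2), Mul(4, Z))
Function('M')(d) = Mul(Rational(2, 7), Pow(d, 2)) (Function('M')(d) = Mul(Rational(1, 7), Mul(d, Add(d, d))) = Mul(Rational(1, 7), Mul(d, Mul(2, d))) = Mul(Rational(1, 7), Mul(2, Pow(d, 2))) = Mul(Rational(2, 7), Pow(d, 2)))
Function('Y')(J) = Mul(J, Add(6, J))
Mul(Function('Y')(-117), Pow(Function('M')(Function('H')(-14, Add(Add(4, Function('C')(3)), 2))), -1)) = Mul(Mul(-117, Add(6, -117)), Pow(Mul(Rational(2, 7), Pow(-3, 2)), -1)) = Mul(Mul(-117, -111), Pow(Mul(Rational(2, 7), 9), -1)) = Mul(12987, Pow(Rational(18, 7), -1)) = Mul(12987, Rational(7, 18)) = Rational(10101, 2)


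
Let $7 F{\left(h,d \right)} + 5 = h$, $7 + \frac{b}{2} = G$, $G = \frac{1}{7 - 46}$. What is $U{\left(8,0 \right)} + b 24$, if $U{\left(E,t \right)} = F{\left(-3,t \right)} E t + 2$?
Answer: $- \frac{4358}{13} \approx -335.23$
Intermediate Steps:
$G = - \frac{1}{39}$ ($G = \frac{1}{-39} = - \frac{1}{39} \approx -0.025641$)
$b = - \frac{548}{39}$ ($b = -14 + 2 \left(- \frac{1}{39}\right) = -14 - \frac{2}{39} = - \frac{548}{39} \approx -14.051$)
$F{\left(h,d \right)} = - \frac{5}{7} + \frac{h}{7}$
$U{\left(E,t \right)} = 2 - \frac{8 E t}{7}$ ($U{\left(E,t \right)} = \left(- \frac{5}{7} + \frac{1}{7} \left(-3\right)\right) E t + 2 = \left(- \frac{5}{7} - \frac{3}{7}\right) E t + 2 = - \frac{8 E}{7} t + 2 = - \frac{8 E t}{7} + 2 = 2 - \frac{8 E t}{7}$)
$U{\left(8,0 \right)} + b 24 = \left(2 - \frac{64}{7} \cdot 0\right) - \frac{4384}{13} = \left(2 + 0\right) - \frac{4384}{13} = 2 - \frac{4384}{13} = - \frac{4358}{13}$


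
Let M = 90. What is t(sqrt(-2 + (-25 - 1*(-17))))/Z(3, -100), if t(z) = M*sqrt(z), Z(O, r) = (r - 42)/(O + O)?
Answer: -270*10**(1/4)*sqrt(I)/71 ≈ -4.7818 - 4.7818*I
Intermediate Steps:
Z(O, r) = (-42 + r)/(2*O) (Z(O, r) = (-42 + r)/((2*O)) = (-42 + r)*(1/(2*O)) = (-42 + r)/(2*O))
t(z) = 90*sqrt(z)
t(sqrt(-2 + (-25 - 1*(-17))))/Z(3, -100) = (90*sqrt(sqrt(-2 + (-25 - 1*(-17)))))/(((1/2)*(-42 - 100)/3)) = (90*sqrt(sqrt(-2 + (-25 + 17))))/(((1/2)*(1/3)*(-142))) = (90*sqrt(sqrt(-2 - 8)))/(-71/3) = (90*sqrt(sqrt(-10)))*(-3/71) = (90*sqrt(I*sqrt(10)))*(-3/71) = (90*(10**(1/4)*sqrt(I)))*(-3/71) = (90*10**(1/4)*sqrt(I))*(-3/71) = -270*10**(1/4)*sqrt(I)/71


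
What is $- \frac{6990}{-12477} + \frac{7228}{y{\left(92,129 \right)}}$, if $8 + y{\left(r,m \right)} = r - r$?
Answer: $- \frac{7510653}{8318} \approx -902.94$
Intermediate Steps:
$y{\left(r,m \right)} = -8$ ($y{\left(r,m \right)} = -8 + \left(r - r\right) = -8 + 0 = -8$)
$- \frac{6990}{-12477} + \frac{7228}{y{\left(92,129 \right)}} = - \frac{6990}{-12477} + \frac{7228}{-8} = \left(-6990\right) \left(- \frac{1}{12477}\right) + 7228 \left(- \frac{1}{8}\right) = \frac{2330}{4159} - \frac{1807}{2} = - \frac{7510653}{8318}$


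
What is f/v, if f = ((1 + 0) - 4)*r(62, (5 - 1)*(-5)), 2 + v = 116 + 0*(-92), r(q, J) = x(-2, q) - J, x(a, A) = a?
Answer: -9/19 ≈ -0.47368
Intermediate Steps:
r(q, J) = -2 - J
v = 114 (v = -2 + (116 + 0*(-92)) = -2 + (116 + 0) = -2 + 116 = 114)
f = -54 (f = ((1 + 0) - 4)*(-2 - (5 - 1)*(-5)) = (1 - 4)*(-2 - 4*(-5)) = -3*(-2 - 1*(-20)) = -3*(-2 + 20) = -3*18 = -54)
f/v = -54/114 = -54*1/114 = -9/19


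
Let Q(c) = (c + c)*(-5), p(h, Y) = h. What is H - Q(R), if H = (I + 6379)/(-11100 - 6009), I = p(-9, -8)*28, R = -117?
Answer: -20023657/17109 ≈ -1170.4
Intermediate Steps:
I = -252 (I = -9*28 = -252)
H = -6127/17109 (H = (-252 + 6379)/(-11100 - 6009) = 6127/(-17109) = 6127*(-1/17109) = -6127/17109 ≈ -0.35812)
Q(c) = -10*c (Q(c) = (2*c)*(-5) = -10*c)
H - Q(R) = -6127/17109 - (-10)*(-117) = -6127/17109 - 1*1170 = -6127/17109 - 1170 = -20023657/17109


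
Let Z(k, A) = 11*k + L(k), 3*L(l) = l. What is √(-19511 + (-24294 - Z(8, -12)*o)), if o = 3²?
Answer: I*√44621 ≈ 211.24*I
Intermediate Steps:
L(l) = l/3
o = 9
Z(k, A) = 34*k/3 (Z(k, A) = 11*k + k/3 = 34*k/3)
√(-19511 + (-24294 - Z(8, -12)*o)) = √(-19511 + (-24294 - (34/3)*8*9)) = √(-19511 + (-24294 - 272*9/3)) = √(-19511 + (-24294 - 1*816)) = √(-19511 + (-24294 - 816)) = √(-19511 - 25110) = √(-44621) = I*√44621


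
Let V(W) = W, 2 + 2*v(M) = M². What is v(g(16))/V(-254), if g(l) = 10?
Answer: -49/254 ≈ -0.19291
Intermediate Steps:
v(M) = -1 + M²/2
v(g(16))/V(-254) = (-1 + (½)*10²)/(-254) = (-1 + (½)*100)*(-1/254) = (-1 + 50)*(-1/254) = 49*(-1/254) = -49/254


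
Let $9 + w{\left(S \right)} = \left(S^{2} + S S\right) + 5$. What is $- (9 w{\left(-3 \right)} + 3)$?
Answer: $-129$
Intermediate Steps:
$w{\left(S \right)} = -4 + 2 S^{2}$ ($w{\left(S \right)} = -9 + \left(\left(S^{2} + S S\right) + 5\right) = -9 + \left(\left(S^{2} + S^{2}\right) + 5\right) = -9 + \left(2 S^{2} + 5\right) = -9 + \left(5 + 2 S^{2}\right) = -4 + 2 S^{2}$)
$- (9 w{\left(-3 \right)} + 3) = - (9 \left(-4 + 2 \left(-3\right)^{2}\right) + 3) = - (9 \left(-4 + 2 \cdot 9\right) + 3) = - (9 \left(-4 + 18\right) + 3) = - (9 \cdot 14 + 3) = - (126 + 3) = \left(-1\right) 129 = -129$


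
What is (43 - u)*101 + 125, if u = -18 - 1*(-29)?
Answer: 3357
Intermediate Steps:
u = 11 (u = -18 + 29 = 11)
(43 - u)*101 + 125 = (43 - 1*11)*101 + 125 = (43 - 11)*101 + 125 = 32*101 + 125 = 3232 + 125 = 3357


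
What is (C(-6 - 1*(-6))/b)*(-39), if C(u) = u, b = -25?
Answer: 0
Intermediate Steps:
(C(-6 - 1*(-6))/b)*(-39) = ((-6 - 1*(-6))/(-25))*(-39) = ((-6 + 6)*(-1/25))*(-39) = (0*(-1/25))*(-39) = 0*(-39) = 0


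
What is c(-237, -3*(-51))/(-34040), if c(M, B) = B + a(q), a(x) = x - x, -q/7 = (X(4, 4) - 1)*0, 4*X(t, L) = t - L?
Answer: -153/34040 ≈ -0.0044947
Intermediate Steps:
X(t, L) = -L/4 + t/4 (X(t, L) = (t - L)/4 = -L/4 + t/4)
q = 0 (q = -7*((-1/4*4 + (1/4)*4) - 1)*0 = -7*((-1 + 1) - 1)*0 = -7*(0 - 1)*0 = -(-7)*0 = -7*0 = 0)
a(x) = 0
c(M, B) = B (c(M, B) = B + 0 = B)
c(-237, -3*(-51))/(-34040) = -3*(-51)/(-34040) = 153*(-1/34040) = -153/34040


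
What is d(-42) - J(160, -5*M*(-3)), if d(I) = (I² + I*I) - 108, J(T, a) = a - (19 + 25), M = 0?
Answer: 3464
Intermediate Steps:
J(T, a) = -44 + a (J(T, a) = a - 1*44 = a - 44 = -44 + a)
d(I) = -108 + 2*I² (d(I) = (I² + I²) - 108 = 2*I² - 108 = -108 + 2*I²)
d(-42) - J(160, -5*M*(-3)) = (-108 + 2*(-42)²) - (-44 - 5*0*(-3)) = (-108 + 2*1764) - (-44 + 0*(-3)) = (-108 + 3528) - (-44 + 0) = 3420 - 1*(-44) = 3420 + 44 = 3464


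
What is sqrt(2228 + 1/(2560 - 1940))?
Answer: sqrt(214110955)/310 ≈ 47.202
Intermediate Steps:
sqrt(2228 + 1/(2560 - 1940)) = sqrt(2228 + 1/620) = sqrt(1381361/620) = sqrt(214110955)/310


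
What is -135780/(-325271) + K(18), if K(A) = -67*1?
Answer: -21657377/325271 ≈ -66.583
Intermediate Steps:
K(A) = -67
-135780/(-325271) + K(18) = -135780/(-325271) - 67 = -135780*(-1/325271) - 67 = 135780/325271 - 67 = -21657377/325271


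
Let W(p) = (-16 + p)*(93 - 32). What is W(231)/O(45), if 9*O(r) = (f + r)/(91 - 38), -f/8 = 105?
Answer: -7869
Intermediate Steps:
f = -840 (f = -8*105 = -840)
W(p) = -976 + 61*p (W(p) = (-16 + p)*61 = -976 + 61*p)
O(r) = -280/159 + r/477 (O(r) = ((-840 + r)/(91 - 38))/9 = ((-840 + r)/53)/9 = ((-840 + r)*(1/53))/9 = (-840/53 + r/53)/9 = -280/159 + r/477)
W(231)/O(45) = (-976 + 61*231)/(-280/159 + (1/477)*45) = (-976 + 14091)/(-280/159 + 5/53) = 13115/(-5/3) = 13115*(-3/5) = -7869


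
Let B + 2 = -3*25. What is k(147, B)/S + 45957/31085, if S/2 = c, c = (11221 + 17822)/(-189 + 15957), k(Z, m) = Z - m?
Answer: 892560897/14330185 ≈ 62.285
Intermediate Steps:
B = -77 (B = -2 - 3*25 = -2 - 75 = -77)
c = 3227/1752 (c = 29043/15768 = 29043*(1/15768) = 3227/1752 ≈ 1.8419)
S = 3227/876 (S = 2*(3227/1752) = 3227/876 ≈ 3.6838)
k(147, B)/S + 45957/31085 = (147 - 1*(-77))/(3227/876) + 45957/31085 = (147 + 77)*(876/3227) + 45957*(1/31085) = 224*(876/3227) + 45957/31085 = 28032/461 + 45957/31085 = 892560897/14330185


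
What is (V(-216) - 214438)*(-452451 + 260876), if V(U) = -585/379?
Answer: 15569795854525/379 ≈ 4.1081e+10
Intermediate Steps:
V(U) = -585/379 (V(U) = -585*1/379 = -585/379)
(V(-216) - 214438)*(-452451 + 260876) = (-585/379 - 214438)*(-452451 + 260876) = -81272587/379*(-191575) = 15569795854525/379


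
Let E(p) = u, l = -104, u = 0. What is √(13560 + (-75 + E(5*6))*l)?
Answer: 4*√1335 ≈ 146.15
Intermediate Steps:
E(p) = 0
√(13560 + (-75 + E(5*6))*l) = √(13560 + (-75 + 0)*(-104)) = √(13560 - 75*(-104)) = √(13560 + 7800) = √21360 = 4*√1335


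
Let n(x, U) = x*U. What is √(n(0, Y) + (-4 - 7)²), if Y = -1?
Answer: 11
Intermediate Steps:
n(x, U) = U*x
√(n(0, Y) + (-4 - 7)²) = √(-1*0 + (-4 - 7)²) = √(0 + (-11)²) = √(0 + 121) = √121 = 11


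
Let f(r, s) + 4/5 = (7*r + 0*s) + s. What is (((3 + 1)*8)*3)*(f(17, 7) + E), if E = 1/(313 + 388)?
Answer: 42127776/3505 ≈ 12019.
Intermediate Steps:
f(r, s) = -⅘ + s + 7*r (f(r, s) = -⅘ + ((7*r + 0*s) + s) = -⅘ + ((7*r + 0) + s) = -⅘ + (7*r + s) = -⅘ + (s + 7*r) = -⅘ + s + 7*r)
E = 1/701 ≈ 0.0014265
(((3 + 1)*8)*3)*(f(17, 7) + E) = (((3 + 1)*8)*3)*((-⅘ + 7 + 7*17) + 1/701) = ((4*8)*3)*((-⅘ + 7 + 119) + 1/701) = (32*3)*(626/5 + 1/701) = 96*(438831/3505) = 42127776/3505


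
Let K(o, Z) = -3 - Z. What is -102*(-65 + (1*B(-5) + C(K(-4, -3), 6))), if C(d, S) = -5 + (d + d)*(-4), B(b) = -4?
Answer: 7548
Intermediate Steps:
C(d, S) = -5 - 8*d (C(d, S) = -5 + (2*d)*(-4) = -5 - 8*d)
-102*(-65 + (1*B(-5) + C(K(-4, -3), 6))) = -102*(-65 + (1*(-4) + (-5 - 8*(-3 - 1*(-3))))) = -102*(-65 + (-4 + (-5 - 8*(-3 + 3)))) = -102*(-65 + (-4 + (-5 - 8*0))) = -102*(-65 + (-4 + (-5 + 0))) = -102*(-65 + (-4 - 5)) = -102*(-65 - 9) = -102*(-74) = 7548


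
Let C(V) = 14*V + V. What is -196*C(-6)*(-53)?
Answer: -934920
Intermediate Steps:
C(V) = 15*V
-196*C(-6)*(-53) = -2940*(-6)*(-53) = -196*(-90)*(-53) = 17640*(-53) = -934920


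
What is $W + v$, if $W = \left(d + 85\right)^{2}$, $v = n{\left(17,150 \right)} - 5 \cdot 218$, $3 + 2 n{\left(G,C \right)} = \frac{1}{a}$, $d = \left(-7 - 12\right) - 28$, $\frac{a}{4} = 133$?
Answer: $\frac{375061}{1064} \approx 352.5$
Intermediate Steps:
$a = 532$ ($a = 4 \cdot 133 = 532$)
$d = -47$ ($d = -19 - 28 = -47$)
$n{\left(G,C \right)} = - \frac{1595}{1064}$ ($n{\left(G,C \right)} = - \frac{3}{2} + \frac{1}{2 \cdot 532} = - \frac{3}{2} + \frac{1}{2} \cdot \frac{1}{532} = - \frac{3}{2} + \frac{1}{1064} = - \frac{1595}{1064}$)
$v = - \frac{1161355}{1064}$ ($v = - \frac{1595}{1064} - 5 \cdot 218 = - \frac{1595}{1064} - 1090 = - \frac{1161355}{1064} \approx -1091.5$)
$W = 1444$ ($W = \left(-47 + 85\right)^{2} = 38^{2} = 1444$)
$W + v = 1444 - \frac{1161355}{1064} = \frac{375061}{1064}$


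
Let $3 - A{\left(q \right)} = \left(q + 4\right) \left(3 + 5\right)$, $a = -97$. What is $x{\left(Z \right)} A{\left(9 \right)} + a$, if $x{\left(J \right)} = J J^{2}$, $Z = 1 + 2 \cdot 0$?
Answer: $-198$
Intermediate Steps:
$A{\left(q \right)} = -29 - 8 q$ ($A{\left(q \right)} = 3 - \left(q + 4\right) \left(3 + 5\right) = 3 - \left(4 + q\right) 8 = 3 - \left(32 + 8 q\right) = -29 - 8 q$)
$Z = 1$ ($Z = 1 + 0 = 1$)
$x{\left(J \right)} = J^{3}$
$x{\left(Z \right)} A{\left(9 \right)} + a = 1^{3} \left(-29 - 72\right) - 97 = 1 \left(-29 - 72\right) - 97 = 1 \left(-101\right) - 97 = -101 - 97 = -198$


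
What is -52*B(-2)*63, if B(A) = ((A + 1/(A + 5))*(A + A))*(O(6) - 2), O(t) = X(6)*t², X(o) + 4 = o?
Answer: -1528800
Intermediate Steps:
X(o) = -4 + o
O(t) = 2*t² (O(t) = (-4 + 6)*t² = 2*t²)
B(A) = 140*A*(A + 1/(5 + A)) (B(A) = ((A + 1/(A + 5))*(A + A))*(2*6² - 2) = ((A + 1/(5 + A))*(2*A))*(2*36 - 2) = (2*A*(A + 1/(5 + A)))*(72 - 2) = (2*A*(A + 1/(5 + A)))*70 = 140*A*(A + 1/(5 + A)))
-52*B(-2)*63 = -7280*(-2)*(1 + (-2)² + 5*(-2))/(5 - 2)*63 = -7280*(-2)*(1 + 4 - 10)/3*63 = -7280*(-2)*(-5)/3*63 = -52*1400/3*63 = -72800/3*63 = -1528800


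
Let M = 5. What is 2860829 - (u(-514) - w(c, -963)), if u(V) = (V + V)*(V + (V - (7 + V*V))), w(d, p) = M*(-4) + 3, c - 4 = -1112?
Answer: -269796656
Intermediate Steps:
c = -1108 (c = 4 - 1112 = -1108)
w(d, p) = -17 (w(d, p) = 5*(-4) + 3 = -20 + 3 = -17)
u(V) = 2*V*(-7 - V² + 2*V) (u(V) = (2*V)*(V + (V - (7 + V²))) = (2*V)*(V + (V + (-7 - V²))) = (2*V)*(V + (-7 + V - V²)) = (2*V)*(-7 - V² + 2*V) = 2*V*(-7 - V² + 2*V))
2860829 - (u(-514) - w(c, -963)) = 2860829 - (2*(-514)*(-7 - 1*(-514)² + 2*(-514)) - 1*(-17)) = 2860829 - (2*(-514)*(-7 - 1*264196 - 1028) + 17) = 2860829 - (2*(-514)*(-7 - 264196 - 1028) + 17) = 2860829 - (2*(-514)*(-265231) + 17) = 2860829 - (272657468 + 17) = 2860829 - 1*272657485 = 2860829 - 272657485 = -269796656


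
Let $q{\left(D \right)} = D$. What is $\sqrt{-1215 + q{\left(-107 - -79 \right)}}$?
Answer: $i \sqrt{1243} \approx 35.256 i$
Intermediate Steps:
$\sqrt{-1215 + q{\left(-107 - -79 \right)}} = \sqrt{-1215 - 28} = \sqrt{-1243} = i \sqrt{1243}$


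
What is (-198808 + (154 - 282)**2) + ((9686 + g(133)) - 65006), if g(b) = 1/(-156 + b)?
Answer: -5468113/23 ≈ -2.3774e+5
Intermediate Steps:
(-198808 + (154 - 282)**2) + ((9686 + g(133)) - 65006) = (-198808 + (154 - 282)**2) + ((9686 + 1/(-156 + 133)) - 65006) = (-198808 + (-128)**2) + ((9686 + 1/(-23)) - 65006) = (-198808 + 16384) + ((9686 - 1/23) - 65006) = -182424 + (222777/23 - 65006) = -182424 - 1272361/23 = -5468113/23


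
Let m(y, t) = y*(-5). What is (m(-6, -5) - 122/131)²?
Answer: 14500864/17161 ≈ 844.99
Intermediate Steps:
m(y, t) = -5*y
(m(-6, -5) - 122/131)² = (-5*(-6) - 122/131)² = (30 - 122*1/131)² = (30 - 122/131)² = (3808/131)² = 14500864/17161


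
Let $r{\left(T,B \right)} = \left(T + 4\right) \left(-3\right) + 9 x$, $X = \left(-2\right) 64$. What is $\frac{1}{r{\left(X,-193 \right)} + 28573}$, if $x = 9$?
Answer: $\frac{1}{29026} \approx 3.4452 \cdot 10^{-5}$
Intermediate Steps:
$X = -128$
$r{\left(T,B \right)} = 69 - 3 T$ ($r{\left(T,B \right)} = \left(T + 4\right) \left(-3\right) + 9 \cdot 9 = \left(4 + T\right) \left(-3\right) + 81 = \left(-12 - 3 T\right) + 81 = 69 - 3 T$)
$\frac{1}{r{\left(X,-193 \right)} + 28573} = \frac{1}{\left(69 - -384\right) + 28573} = \frac{1}{\left(69 + 384\right) + 28573} = \frac{1}{453 + 28573} = \frac{1}{29026}$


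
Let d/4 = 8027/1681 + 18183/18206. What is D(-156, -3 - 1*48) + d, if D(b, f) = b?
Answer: -2033723938/15302143 ≈ -132.90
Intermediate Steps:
d = 353410370/15302143 (d = 4*(8027/1681 + 18183/18206) = 4*(176705185/30604286) = 353410370/15302143 ≈ 23.095)
D(-156, -3 - 1*48) + d = -156 + 353410370/15302143 = -2033723938/15302143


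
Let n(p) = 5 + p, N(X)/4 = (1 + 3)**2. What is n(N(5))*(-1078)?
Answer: -74382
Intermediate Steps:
N(X) = 64 (N(X) = 4*(1 + 3)**2 = 4*4**2 = 4*16 = 64)
n(N(5))*(-1078) = (5 + 64)*(-1078) = 69*(-1078) = -74382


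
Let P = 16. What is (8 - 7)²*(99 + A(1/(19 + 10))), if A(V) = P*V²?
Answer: 83275/841 ≈ 99.019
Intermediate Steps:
A(V) = 16*V²
(8 - 7)²*(99 + A(1/(19 + 10))) = (8 - 7)²*(99 + 16*(1/(19 + 10))²) = 1²*(99 + 16*(1/29)²) = 1*(99 + 16*(1/29)²) = 1*(99 + 16*(1/841)) = 1*(99 + 16/841) = 1*(83275/841) = 83275/841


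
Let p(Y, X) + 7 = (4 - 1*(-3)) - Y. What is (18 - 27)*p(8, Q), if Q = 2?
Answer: 72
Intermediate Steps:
p(Y, X) = -Y (p(Y, X) = -7 + ((4 - 1*(-3)) - Y) = -7 + ((4 + 3) - Y) = -7 + (7 - Y) = -Y)
(18 - 27)*p(8, Q) = (18 - 27)*(-1*8) = -9*(-8) = 72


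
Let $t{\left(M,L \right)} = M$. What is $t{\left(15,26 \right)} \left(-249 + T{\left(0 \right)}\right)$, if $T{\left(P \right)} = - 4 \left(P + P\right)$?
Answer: $-3735$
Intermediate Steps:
$T{\left(P \right)} = - 8 P$ ($T{\left(P \right)} = - 4 \cdot 2 P = - 8 P$)
$t{\left(15,26 \right)} \left(-249 + T{\left(0 \right)}\right) = 15 \left(-249 - 0\right) = 15 \left(-249 + 0\right) = 15 \left(-249\right) = -3735$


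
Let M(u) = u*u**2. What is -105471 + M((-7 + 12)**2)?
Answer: -89846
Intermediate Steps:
M(u) = u**3
-105471 + M((-7 + 12)**2) = -105471 + ((-7 + 12)**2)**3 = -105471 + (5**2)**3 = -105471 + 25**3 = -105471 + 15625 = -89846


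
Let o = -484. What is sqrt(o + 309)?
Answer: 5*I*sqrt(7) ≈ 13.229*I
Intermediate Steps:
sqrt(o + 309) = sqrt(-484 + 309) = sqrt(-175) = 5*I*sqrt(7)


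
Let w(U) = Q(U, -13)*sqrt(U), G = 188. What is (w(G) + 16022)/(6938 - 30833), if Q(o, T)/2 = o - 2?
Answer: -16022/23895 - 248*sqrt(47)/7965 ≈ -0.88398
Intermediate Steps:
Q(o, T) = -4 + 2*o (Q(o, T) = 2*(o - 2) = 2*(-2 + o) = -4 + 2*o)
w(U) = sqrt(U)*(-4 + 2*U) (w(U) = (-4 + 2*U)*sqrt(U) = sqrt(U)*(-4 + 2*U))
(w(G) + 16022)/(6938 - 30833) = (2*sqrt(188)*(-2 + 188) + 16022)/(6938 - 30833) = (2*(2*sqrt(47))*186 + 16022)/(-23895) = (744*sqrt(47) + 16022)*(-1/23895) = (16022 + 744*sqrt(47))*(-1/23895) = -16022/23895 - 248*sqrt(47)/7965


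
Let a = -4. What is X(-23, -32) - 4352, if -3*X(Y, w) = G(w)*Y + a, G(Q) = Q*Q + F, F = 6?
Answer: 3546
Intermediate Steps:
G(Q) = 6 + Q² (G(Q) = Q*Q + 6 = Q² + 6 = 6 + Q²)
X(Y, w) = 4/3 - Y*(6 + w²)/3 (X(Y, w) = -((6 + w²)*Y - 4)/3 = -(Y*(6 + w²) - 4)/3 = -(-4 + Y*(6 + w²))/3 = 4/3 - Y*(6 + w²)/3)
X(-23, -32) - 4352 = (4/3 - ⅓*(-23)*(6 + (-32)²)) - 4352 = (4/3 - ⅓*(-23)*(6 + 1024)) - 4352 = (4/3 - ⅓*(-23)*1030) - 4352 = (4/3 + 23690/3) - 4352 = 7898 - 4352 = 3546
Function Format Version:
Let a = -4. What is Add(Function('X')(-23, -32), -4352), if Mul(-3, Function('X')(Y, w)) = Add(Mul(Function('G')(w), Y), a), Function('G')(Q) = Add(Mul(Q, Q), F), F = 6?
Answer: 3546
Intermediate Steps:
Function('G')(Q) = Add(6, Pow(Q, 2)) (Function('G')(Q) = Add(Mul(Q, Q), 6) = Add(Pow(Q, 2), 6) = Add(6, Pow(Q, 2)))
Function('X')(Y, w) = Add(Rational(4, 3), Mul(Rational(-1, 3), Y, Add(6, Pow(w, 2)))) (Function('X')(Y, w) = Mul(Rational(-1, 3), Add(Mul(Add(6, Pow(w, 2)), Y), -4)) = Mul(Rational(-1, 3), Add(Mul(Y, Add(6, Pow(w, 2))), -4)) = Mul(Rational(-1, 3), Add(-4, Mul(Y, Add(6, Pow(w, 2))))) = Add(Rational(4, 3), Mul(Rational(-1, 3), Y, Add(6, Pow(w, 2)))))
Add(Function('X')(-23, -32), -4352) = Add(Add(Rational(4, 3), Mul(Rational(-1, 3), -23, Add(6, Pow(-32, 2)))), -4352) = Add(Add(Rational(4, 3), Mul(Rational(-1, 3), -23, Add(6, 1024))), -4352) = Add(Add(Rational(4, 3), Mul(Rational(-1, 3), -23, 1030)), -4352) = Add(Add(Rational(4, 3), Rational(23690, 3)), -4352) = Add(7898, -4352) = 3546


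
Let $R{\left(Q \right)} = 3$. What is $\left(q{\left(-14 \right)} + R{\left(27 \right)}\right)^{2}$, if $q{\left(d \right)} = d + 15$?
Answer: $16$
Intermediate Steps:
$q{\left(d \right)} = 15 + d$
$\left(q{\left(-14 \right)} + R{\left(27 \right)}\right)^{2} = \left(\left(15 - 14\right) + 3\right)^{2} = \left(1 + 3\right)^{2} = 4^{2} = 16$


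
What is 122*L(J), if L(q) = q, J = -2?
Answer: -244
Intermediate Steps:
122*L(J) = 122*(-2) = -244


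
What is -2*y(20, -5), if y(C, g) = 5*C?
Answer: -200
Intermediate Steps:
-2*y(20, -5) = -10*20 = -2*100 = -200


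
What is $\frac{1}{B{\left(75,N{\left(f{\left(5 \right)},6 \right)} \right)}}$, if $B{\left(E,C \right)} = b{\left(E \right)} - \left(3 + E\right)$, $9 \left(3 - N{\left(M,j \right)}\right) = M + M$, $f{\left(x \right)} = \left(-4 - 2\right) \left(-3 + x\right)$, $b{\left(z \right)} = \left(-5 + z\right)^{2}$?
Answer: $\frac{1}{4822} \approx 0.00020738$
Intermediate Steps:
$f{\left(x \right)} = 18 - 6 x$ ($f{\left(x \right)} = - 6 \left(-3 + x\right) = 18 - 6 x$)
$N{\left(M,j \right)} = 3 - \frac{2 M}{9}$ ($N{\left(M,j \right)} = 3 - \frac{M + M}{9} = 3 - \frac{2 M}{9}$)
$B{\left(E,C \right)} = -3 + \left(-5 + E\right)^{2} - E$ ($B{\left(E,C \right)} = \left(-5 + E\right)^{2} - \left(3 + E\right) = -3 + \left(-5 + E\right)^{2} - E$)
$\frac{1}{B{\left(75,N{\left(f{\left(5 \right)},6 \right)} \right)}} = \frac{1}{-3 + \left(-5 + 75\right)^{2} - 75} = \frac{1}{-3 + 70^{2} - 75} = \frac{1}{-3 + 4900 - 75} = \frac{1}{4822}$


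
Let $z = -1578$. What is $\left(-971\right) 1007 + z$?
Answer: $-979375$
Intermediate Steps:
$\left(-971\right) 1007 + z = \left(-971\right) 1007 - 1578 = -977797 - 1578 = -979375$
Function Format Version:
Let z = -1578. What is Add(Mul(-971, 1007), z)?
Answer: -979375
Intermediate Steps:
Add(Mul(-971, 1007), z) = Add(Mul(-971, 1007), -1578) = Add(-977797, -1578) = -979375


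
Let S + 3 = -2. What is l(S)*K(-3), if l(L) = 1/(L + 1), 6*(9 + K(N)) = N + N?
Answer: 5/2 ≈ 2.5000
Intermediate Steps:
S = -5 (S = -3 - 2 = -5)
K(N) = -9 + N/3 (K(N) = -9 + (N + N)/6 = -9 + (2*N)/6 = -9 + N/3)
l(L) = 1/(1 + L)
l(S)*K(-3) = (-9 + (⅓)*(-3))/(1 - 5) = (-9 - 1)/(-4) = -¼*(-10) = 5/2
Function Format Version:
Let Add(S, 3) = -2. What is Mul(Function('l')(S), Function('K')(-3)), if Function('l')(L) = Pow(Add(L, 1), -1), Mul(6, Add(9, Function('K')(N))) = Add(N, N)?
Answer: Rational(5, 2) ≈ 2.5000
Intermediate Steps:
S = -5 (S = Add(-3, -2) = -5)
Function('K')(N) = Add(-9, Mul(Rational(1, 3), N)) (Function('K')(N) = Add(-9, Mul(Rational(1, 6), Add(N, N))) = Add(-9, Mul(Rational(1, 6), Mul(2, N))) = Add(-9, Mul(Rational(1, 3), N)))
Function('l')(L) = Pow(Add(1, L), -1)
Mul(Function('l')(S), Function('K')(-3)) = Mul(Pow(Add(1, -5), -1), Add(-9, Mul(Rational(1, 3), -3))) = Mul(Pow(-4, -1), Add(-9, -1)) = Mul(Rational(-1, 4), -10) = Rational(5, 2)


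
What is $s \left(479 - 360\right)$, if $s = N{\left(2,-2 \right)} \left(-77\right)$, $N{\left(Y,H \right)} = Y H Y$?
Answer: $73304$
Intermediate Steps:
$N{\left(Y,H \right)} = H Y^{2}$ ($N{\left(Y,H \right)} = H Y Y = H Y^{2}$)
$s = 616$ ($s = - 2 \cdot 2^{2} \left(-77\right) = \left(-2\right) 4 \left(-77\right) = \left(-8\right) \left(-77\right) = 616$)
$s \left(479 - 360\right) = 616 \left(479 - 360\right) = 616 \cdot 119 = 73304$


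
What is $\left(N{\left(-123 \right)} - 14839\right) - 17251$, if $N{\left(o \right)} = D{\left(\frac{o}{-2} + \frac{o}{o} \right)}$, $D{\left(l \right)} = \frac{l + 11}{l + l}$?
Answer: $- \frac{8022353}{250} \approx -32089.0$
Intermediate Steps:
$D{\left(l \right)} = \frac{11 + l}{2 l}$
$N{\left(o \right)} = \frac{12 - \frac{o}{2}}{2 \left(1 - \frac{o}{2}\right)}$ ($N{\left(o \right)} = \frac{11 + \left(\frac{o}{-2} + \frac{o}{o}\right)}{2 \left(\frac{o}{-2} + \frac{o}{o}\right)} = \frac{11 + \left(o \left(- \frac{1}{2}\right) + 1\right)}{2 \left(o \left(- \frac{1}{2}\right) + 1\right)} = \frac{11 - \left(-1 + \frac{o}{2}\right)}{2 \left(- \frac{o}{2} + 1\right)} = \frac{11 - \left(-1 + \frac{o}{2}\right)}{2 \left(1 - \frac{o}{2}\right)} = \frac{12 - \frac{o}{2}}{2 \left(1 - \frac{o}{2}\right)}$)
$\left(N{\left(-123 \right)} - 14839\right) - 17251 = \left(\frac{-24 - 123}{2 \left(-2 - 123\right)} - 14839\right) - 17251 = \left(\frac{1}{2} \frac{1}{-125} \left(-147\right) - 14839\right) - 17251 = \left(\frac{1}{2} \left(- \frac{1}{125}\right) \left(-147\right) - 14839\right) - 17251 = \left(\frac{147}{250} - 14839\right) - 17251 = - \frac{3709603}{250} - 17251 = - \frac{8022353}{250}$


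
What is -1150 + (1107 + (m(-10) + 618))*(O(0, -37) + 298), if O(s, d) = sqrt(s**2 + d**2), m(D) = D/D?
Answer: 577060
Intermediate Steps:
m(D) = 1
O(s, d) = sqrt(d**2 + s**2)
-1150 + (1107 + (m(-10) + 618))*(O(0, -37) + 298) = -1150 + (1107 + (1 + 618))*(sqrt((-37)**2 + 0**2) + 298) = -1150 + (1107 + 619)*(sqrt(1369 + 0) + 298) = -1150 + 1726*(sqrt(1369) + 298) = -1150 + 1726*(37 + 298) = -1150 + 1726*335 = -1150 + 578210 = 577060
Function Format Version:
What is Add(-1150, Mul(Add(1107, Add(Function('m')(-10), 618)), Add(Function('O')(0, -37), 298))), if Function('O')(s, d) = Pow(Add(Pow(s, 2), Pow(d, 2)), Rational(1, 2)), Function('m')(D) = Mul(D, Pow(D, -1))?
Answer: 577060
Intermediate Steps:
Function('m')(D) = 1
Function('O')(s, d) = Pow(Add(Pow(d, 2), Pow(s, 2)), Rational(1, 2))
Add(-1150, Mul(Add(1107, Add(Function('m')(-10), 618)), Add(Function('O')(0, -37), 298))) = Add(-1150, Mul(Add(1107, Add(1, 618)), Add(Pow(Add(Pow(-37, 2), Pow(0, 2)), Rational(1, 2)), 298))) = Add(-1150, Mul(Add(1107, 619), Add(Pow(Add(1369, 0), Rational(1, 2)), 298))) = Add(-1150, Mul(1726, Add(Pow(1369, Rational(1, 2)), 298))) = Add(-1150, Mul(1726, Add(37, 298))) = Add(-1150, Mul(1726, 335)) = Add(-1150, 578210) = 577060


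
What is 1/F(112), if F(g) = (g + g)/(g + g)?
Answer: 1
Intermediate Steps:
F(g) = 1 (F(g) = (2*g)/((2*g)) = (2*g)*(1/(2*g)) = 1)
1/F(112) = 1/1 = 1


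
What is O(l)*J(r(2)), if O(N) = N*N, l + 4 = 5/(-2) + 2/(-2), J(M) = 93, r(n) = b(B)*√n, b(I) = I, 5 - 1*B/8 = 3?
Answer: 20925/4 ≈ 5231.3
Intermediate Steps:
B = 16 (B = 40 - 8*3 = 40 - 24 = 16)
r(n) = 16*√n
l = -15/2 (l = -4 + (5/(-2) + 2/(-2)) = -4 + (5*(-½) + 2*(-½)) = -4 + (-5/2 - 1) = -4 - 7/2 = -15/2 ≈ -7.5000)
O(N) = N²
O(l)*J(r(2)) = (-15/2)²*93 = (225/4)*93 = 20925/4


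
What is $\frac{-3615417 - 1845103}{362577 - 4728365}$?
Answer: $\frac{1365130}{1091447} \approx 1.2508$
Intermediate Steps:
$\frac{-3615417 - 1845103}{362577 - 4728365} = - \frac{5460520}{-4365788} = \left(-5460520\right) \left(- \frac{1}{4365788}\right) = \frac{1365130}{1091447}$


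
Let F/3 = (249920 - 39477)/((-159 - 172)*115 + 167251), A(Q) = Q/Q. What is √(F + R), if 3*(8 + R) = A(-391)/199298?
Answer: I*√1592259650380552010/715180873 ≈ 1.7644*I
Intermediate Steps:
A(Q) = 1
F = 210443/43062 (F = 3*((249920 - 39477)/((-159 - 172)*115 + 167251)) = 3*(210443/(-331*115 + 167251)) = 3*(210443/(-38065 + 167251)) = 3*(210443/129186) = 210443/43062 ≈ 4.8870)
R = -4783151/597894 (R = -8 + (1/199298)/3 = -8 + (1*(1/199298))/3 = -8 + (⅓)*(1/199298) = -8 + 1/597894 = -4783151/597894 ≈ -8.0000)
√(F + R) = √(210443/43062 - 4783151/597894) = √(-2226373370/715180873) = I*√1592259650380552010/715180873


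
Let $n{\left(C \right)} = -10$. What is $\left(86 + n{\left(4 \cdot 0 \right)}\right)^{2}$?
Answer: $5776$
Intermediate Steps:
$\left(86 + n{\left(4 \cdot 0 \right)}\right)^{2} = \left(86 - 10\right)^{2} = 76^{2} = 5776$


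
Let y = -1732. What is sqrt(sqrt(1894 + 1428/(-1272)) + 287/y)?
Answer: sqrt(-349077239 + 19873834*sqrt(21268370))/45898 ≈ 6.5834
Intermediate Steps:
sqrt(sqrt(1894 + 1428/(-1272)) + 287/y) = sqrt(sqrt(1894 + 1428/(-1272)) + 287/(-1732)) = sqrt(sqrt(1894 + 1428*(-1/1272)) + 287*(-1/1732)) = sqrt(sqrt(1894 - 119/106) - 287/1732) = sqrt(sqrt(200645/106) - 287/1732) = sqrt(sqrt(21268370)/106 - 287/1732) = sqrt(-287/1732 + sqrt(21268370)/106)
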